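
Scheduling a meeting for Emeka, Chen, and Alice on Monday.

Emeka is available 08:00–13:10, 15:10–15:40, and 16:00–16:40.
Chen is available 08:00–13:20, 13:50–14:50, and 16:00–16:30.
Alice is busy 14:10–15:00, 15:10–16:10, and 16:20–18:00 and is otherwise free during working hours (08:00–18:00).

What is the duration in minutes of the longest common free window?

310 minutes

Alice free within 08:00–18:00: 08:00–14:10, 15:00–15:10, 16:10–16:20.
Emeka ∩ Chen: 08:00–13:10, 16:00–16:30.
Emeka ∩ Chen ∩ Alice: 08:00–13:10, 16:10–16:20.
Common window lengths: 310, 10 min; longest is 310.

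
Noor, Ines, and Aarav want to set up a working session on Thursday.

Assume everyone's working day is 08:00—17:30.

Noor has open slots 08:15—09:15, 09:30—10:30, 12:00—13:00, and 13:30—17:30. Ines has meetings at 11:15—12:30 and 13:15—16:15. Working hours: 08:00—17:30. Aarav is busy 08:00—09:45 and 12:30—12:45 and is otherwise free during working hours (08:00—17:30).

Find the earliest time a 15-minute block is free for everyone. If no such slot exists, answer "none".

09:45

Ines free within 08:00–17:30: 08:00–11:15, 12:30–13:15, 16:15–17:30.
Aarav free within 08:00–17:30: 09:45–12:30, 12:45–17:30.
Noor ∩ Ines: 08:15–09:15, 09:30–10:30, 12:30–13:00, 16:15–17:30.
Noor ∩ Ines ∩ Aarav: 09:45–10:30, 12:45–13:00, 16:15–17:30.
Windows ≥ 15 min: 09:45–10:30, 12:45–13:00, 16:15–17:30.
Earliest such window starts at 09:45.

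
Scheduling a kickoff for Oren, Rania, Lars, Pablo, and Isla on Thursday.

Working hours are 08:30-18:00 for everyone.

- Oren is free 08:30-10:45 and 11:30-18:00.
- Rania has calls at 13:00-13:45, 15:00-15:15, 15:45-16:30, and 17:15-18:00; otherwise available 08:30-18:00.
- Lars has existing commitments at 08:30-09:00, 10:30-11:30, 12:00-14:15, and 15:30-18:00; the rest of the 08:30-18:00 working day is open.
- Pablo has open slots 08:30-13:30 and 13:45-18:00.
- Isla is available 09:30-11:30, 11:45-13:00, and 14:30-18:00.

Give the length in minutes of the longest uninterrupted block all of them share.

60 minutes

Rania free within 08:30–18:00: 08:30–13:00, 13:45–15:00, 15:15–15:45, 16:30–17:15.
Lars free within 08:30–18:00: 09:00–10:30, 11:30–12:00, 14:15–15:30.
Oren ∩ Rania: 08:30–10:45, 11:30–13:00, 13:45–15:00, 15:15–15:45, 16:30–17:15.
Oren ∩ Rania ∩ Lars: 09:00–10:30, 11:30–12:00, 14:15–15:00, 15:15–15:30.
Oren ∩ Rania ∩ Lars ∩ Pablo: 09:00–10:30, 11:30–12:00, 14:15–15:00, 15:15–15:30.
Oren ∩ Rania ∩ Lars ∩ Pablo ∩ Isla: 09:30–10:30, 11:45–12:00, 14:30–15:00, 15:15–15:30.
Common window lengths: 60, 15, 30, 15 min; longest is 60.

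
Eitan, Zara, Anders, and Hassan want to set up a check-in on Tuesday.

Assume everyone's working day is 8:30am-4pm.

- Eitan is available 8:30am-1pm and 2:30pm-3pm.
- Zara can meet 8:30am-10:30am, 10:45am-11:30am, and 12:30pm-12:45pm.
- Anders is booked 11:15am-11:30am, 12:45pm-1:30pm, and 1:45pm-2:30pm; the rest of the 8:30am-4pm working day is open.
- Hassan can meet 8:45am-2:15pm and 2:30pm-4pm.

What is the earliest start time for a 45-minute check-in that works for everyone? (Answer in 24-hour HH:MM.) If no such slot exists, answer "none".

08:45

Anders free within 08:30–16:00: 08:30–11:15, 11:30–12:45, 13:30–13:45, 14:30–16:00.
Eitan ∩ Zara: 08:30–10:30, 10:45–11:30, 12:30–12:45.
Eitan ∩ Zara ∩ Anders: 08:30–10:30, 10:45–11:15, 12:30–12:45.
Eitan ∩ Zara ∩ Anders ∩ Hassan: 08:45–10:30, 10:45–11:15, 12:30–12:45.
Windows ≥ 45 min: 08:45–10:30.
Earliest such window starts at 08:45.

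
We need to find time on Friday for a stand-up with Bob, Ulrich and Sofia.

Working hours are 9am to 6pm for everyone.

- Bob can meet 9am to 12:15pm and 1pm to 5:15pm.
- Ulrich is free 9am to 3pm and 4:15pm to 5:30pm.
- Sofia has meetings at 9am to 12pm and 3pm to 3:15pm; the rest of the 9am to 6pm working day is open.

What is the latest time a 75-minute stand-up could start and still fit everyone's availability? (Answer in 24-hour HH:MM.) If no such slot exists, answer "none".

13:45

Sofia free within 09:00–18:00: 12:00–15:00, 15:15–18:00.
Bob ∩ Ulrich: 09:00–12:15, 13:00–15:00, 16:15–17:15.
Bob ∩ Ulrich ∩ Sofia: 12:00–12:15, 13:00–15:00, 16:15–17:15.
Windows ≥ 75 min: 13:00–15:00.
Latest start in the last window 13:00–15:00 is 15:00 − 75 min = 13:45.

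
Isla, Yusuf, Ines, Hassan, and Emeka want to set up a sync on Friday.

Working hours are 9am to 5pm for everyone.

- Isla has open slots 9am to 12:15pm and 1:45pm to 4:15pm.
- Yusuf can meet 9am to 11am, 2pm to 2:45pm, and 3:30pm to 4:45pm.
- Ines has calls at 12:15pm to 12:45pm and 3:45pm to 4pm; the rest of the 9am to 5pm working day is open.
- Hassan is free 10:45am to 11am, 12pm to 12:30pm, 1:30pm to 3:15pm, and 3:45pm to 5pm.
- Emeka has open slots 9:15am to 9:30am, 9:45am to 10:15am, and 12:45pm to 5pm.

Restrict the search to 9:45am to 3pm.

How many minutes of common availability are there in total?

45 minutes

Ines free within 09:00–17:00: 09:00–12:15, 12:45–15:45, 16:00–17:00.
Isla ∩ Yusuf: 09:00–11:00, 14:00–14:45, 15:30–16:15.
Isla ∩ Yusuf ∩ Ines: 09:00–11:00, 14:00–14:45, 15:30–15:45, 16:00–16:15.
Isla ∩ Yusuf ∩ Ines ∩ Hassan: 10:45–11:00, 14:00–14:45, 16:00–16:15.
Isla ∩ Yusuf ∩ Ines ∩ Hassan ∩ Emeka: 14:00–14:45, 16:00–16:15.
Restricted to 09:45–15:00: 14:00–14:45.
Total common minutes: 45.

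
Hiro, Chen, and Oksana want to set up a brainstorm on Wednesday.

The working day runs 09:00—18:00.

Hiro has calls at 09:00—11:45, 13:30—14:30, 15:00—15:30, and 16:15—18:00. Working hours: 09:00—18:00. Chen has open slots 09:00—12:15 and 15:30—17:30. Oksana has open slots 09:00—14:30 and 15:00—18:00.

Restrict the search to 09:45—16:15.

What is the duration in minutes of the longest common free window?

Hiro free within 09:00–18:00: 11:45–13:30, 14:30–15:00, 15:30–16:15.
Hiro ∩ Chen: 11:45–12:15, 15:30–16:15.
Hiro ∩ Chen ∩ Oksana: 11:45–12:15, 15:30–16:15.
Restricted to 09:45–16:15: 11:45–12:15, 15:30–16:15.
Common window lengths: 30, 45 min; longest is 45.

45 minutes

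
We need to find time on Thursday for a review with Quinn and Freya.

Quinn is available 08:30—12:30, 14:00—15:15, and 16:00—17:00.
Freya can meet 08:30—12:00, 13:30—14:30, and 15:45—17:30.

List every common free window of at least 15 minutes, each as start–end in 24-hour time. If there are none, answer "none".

Quinn ∩ Freya: 08:30–12:00, 14:00–14:30, 16:00–17:00.
Windows ≥ 15 min: 08:30–12:00, 14:00–14:30, 16:00–17:00.

08:30–12:00, 14:00–14:30, 16:00–17:00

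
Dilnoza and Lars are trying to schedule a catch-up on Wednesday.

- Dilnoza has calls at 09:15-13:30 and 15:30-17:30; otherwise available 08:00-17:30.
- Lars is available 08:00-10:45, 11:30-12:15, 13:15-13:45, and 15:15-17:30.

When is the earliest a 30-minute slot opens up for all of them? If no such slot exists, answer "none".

08:00

Dilnoza free within 08:00–17:30: 08:00–09:15, 13:30–15:30.
Dilnoza ∩ Lars: 08:00–09:15, 13:30–13:45, 15:15–15:30.
Windows ≥ 30 min: 08:00–09:15.
Earliest such window starts at 08:00.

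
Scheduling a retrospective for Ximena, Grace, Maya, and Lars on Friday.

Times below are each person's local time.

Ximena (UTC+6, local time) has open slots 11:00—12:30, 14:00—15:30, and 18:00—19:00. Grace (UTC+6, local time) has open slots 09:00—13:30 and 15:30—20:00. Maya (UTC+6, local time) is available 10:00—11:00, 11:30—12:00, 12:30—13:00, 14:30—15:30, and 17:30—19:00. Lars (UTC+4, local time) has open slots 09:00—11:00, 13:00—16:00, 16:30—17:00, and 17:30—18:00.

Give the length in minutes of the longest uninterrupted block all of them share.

30 minutes

Ximena → UTC: 05:00–06:30, 08:00–09:30, 12:00–13:00.
Grace → UTC: 03:00–07:30, 09:30–14:00.
Maya → UTC: 04:00–05:00, 05:30–06:00, 06:30–07:00, 08:30–09:30, 11:30–13:00.
Lars → UTC: 05:00–07:00, 09:00–12:00, 12:30–13:00, 13:30–14:00.
Ximena ∩ Grace: 05:00–06:30, 12:00–13:00.
Ximena ∩ Grace ∩ Maya: 05:30–06:00, 12:00–13:00.
Ximena ∩ Grace ∩ Maya ∩ Lars: 05:30–06:00, 12:30–13:00.
Common window lengths: 30, 30 min; longest is 30.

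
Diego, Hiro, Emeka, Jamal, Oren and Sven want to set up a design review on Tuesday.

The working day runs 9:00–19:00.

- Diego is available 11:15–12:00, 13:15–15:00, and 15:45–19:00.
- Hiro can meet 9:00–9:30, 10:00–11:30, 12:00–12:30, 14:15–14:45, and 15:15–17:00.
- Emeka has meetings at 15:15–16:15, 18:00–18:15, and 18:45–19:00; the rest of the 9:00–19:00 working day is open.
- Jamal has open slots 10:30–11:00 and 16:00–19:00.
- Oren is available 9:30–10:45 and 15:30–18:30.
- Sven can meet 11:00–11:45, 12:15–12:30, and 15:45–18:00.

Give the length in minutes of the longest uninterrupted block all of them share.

Emeka free within 09:00–19:00: 09:00–15:15, 16:15–18:00, 18:15–18:45.
Diego ∩ Hiro: 11:15–11:30, 14:15–14:45, 15:45–17:00.
Diego ∩ Hiro ∩ Emeka: 11:15–11:30, 14:15–14:45, 16:15–17:00.
Diego ∩ Hiro ∩ Emeka ∩ Jamal: 16:15–17:00.
Diego ∩ Hiro ∩ Emeka ∩ Jamal ∩ Oren: 16:15–17:00.
Diego ∩ Hiro ∩ Emeka ∩ Jamal ∩ Oren ∩ Sven: 16:15–17:00.
Single common window of 45 minutes.

45 minutes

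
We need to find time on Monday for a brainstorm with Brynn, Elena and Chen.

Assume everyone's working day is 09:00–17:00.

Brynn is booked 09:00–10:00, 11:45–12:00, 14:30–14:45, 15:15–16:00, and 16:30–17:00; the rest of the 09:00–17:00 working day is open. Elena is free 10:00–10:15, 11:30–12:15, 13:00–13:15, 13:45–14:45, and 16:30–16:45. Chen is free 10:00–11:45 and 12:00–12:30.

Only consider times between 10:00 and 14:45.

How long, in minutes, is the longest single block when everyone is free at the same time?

15 minutes

Brynn free within 09:00–17:00: 10:00–11:45, 12:00–14:30, 14:45–15:15, 16:00–16:30.
Brynn ∩ Elena: 10:00–10:15, 11:30–11:45, 12:00–12:15, 13:00–13:15, 13:45–14:30.
Brynn ∩ Elena ∩ Chen: 10:00–10:15, 11:30–11:45, 12:00–12:15.
Restricted to 10:00–14:45: 10:00–10:15, 11:30–11:45, 12:00–12:15.
Common window lengths: 15, 15, 15 min; longest is 15.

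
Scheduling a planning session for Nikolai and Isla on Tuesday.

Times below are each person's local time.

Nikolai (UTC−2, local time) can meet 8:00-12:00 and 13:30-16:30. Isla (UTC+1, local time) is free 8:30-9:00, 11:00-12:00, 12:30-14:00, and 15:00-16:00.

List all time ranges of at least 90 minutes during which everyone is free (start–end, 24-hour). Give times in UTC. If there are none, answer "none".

11:30–13:00

Nikolai → UTC: 10:00–14:00, 15:30–18:30.
Isla → UTC: 07:30–08:00, 10:00–11:00, 11:30–13:00, 14:00–15:00.
Nikolai ∩ Isla: 10:00–11:00, 11:30–13:00.
Windows ≥ 90 min: 11:30–13:00.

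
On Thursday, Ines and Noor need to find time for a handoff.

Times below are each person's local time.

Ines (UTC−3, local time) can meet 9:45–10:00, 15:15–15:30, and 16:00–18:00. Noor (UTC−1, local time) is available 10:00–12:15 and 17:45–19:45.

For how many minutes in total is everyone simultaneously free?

Ines → UTC: 12:45–13:00, 18:15–18:30, 19:00–21:00.
Noor → UTC: 11:00–13:15, 18:45–20:45.
Ines ∩ Noor: 12:45–13:00, 19:00–20:45.
Total common minutes: 15 + 105 = 120.

120 minutes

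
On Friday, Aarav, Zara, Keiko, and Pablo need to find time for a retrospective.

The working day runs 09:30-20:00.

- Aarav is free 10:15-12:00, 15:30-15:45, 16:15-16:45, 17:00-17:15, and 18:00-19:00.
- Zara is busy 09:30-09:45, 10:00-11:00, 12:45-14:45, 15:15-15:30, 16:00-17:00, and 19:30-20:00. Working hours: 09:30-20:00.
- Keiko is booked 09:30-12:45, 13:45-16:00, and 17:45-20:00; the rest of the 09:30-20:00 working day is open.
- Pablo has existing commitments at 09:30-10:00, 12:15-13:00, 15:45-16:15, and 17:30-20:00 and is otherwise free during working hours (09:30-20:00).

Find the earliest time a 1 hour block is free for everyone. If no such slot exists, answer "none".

none

Zara free within 09:30–20:00: 09:45–10:00, 11:00–12:45, 14:45–15:15, 15:30–16:00, 17:00–19:30.
Keiko free within 09:30–20:00: 12:45–13:45, 16:00–17:45.
Pablo free within 09:30–20:00: 10:00–12:15, 13:00–15:45, 16:15–17:30.
Aarav ∩ Zara: 11:00–12:00, 15:30–15:45, 17:00–17:15, 18:00–19:00.
Aarav ∩ Zara ∩ Keiko: 17:00–17:15.
Aarav ∩ Zara ∩ Keiko ∩ Pablo: 17:00–17:15.
Windows ≥ 60 min: (none).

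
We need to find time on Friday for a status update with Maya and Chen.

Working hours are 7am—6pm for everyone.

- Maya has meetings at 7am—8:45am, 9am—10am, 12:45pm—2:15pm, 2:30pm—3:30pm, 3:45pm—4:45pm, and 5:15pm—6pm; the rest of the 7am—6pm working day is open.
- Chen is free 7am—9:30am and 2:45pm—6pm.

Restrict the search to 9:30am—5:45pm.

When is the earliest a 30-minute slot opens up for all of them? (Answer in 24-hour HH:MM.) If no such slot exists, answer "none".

16:45

Maya free within 07:00–18:00: 08:45–09:00, 10:00–12:45, 14:15–14:30, 15:30–15:45, 16:45–17:15.
Maya ∩ Chen: 08:45–09:00, 15:30–15:45, 16:45–17:15.
Restricted to 09:30–17:45: 15:30–15:45, 16:45–17:15.
Windows ≥ 30 min: 16:45–17:15.
Earliest such window starts at 16:45.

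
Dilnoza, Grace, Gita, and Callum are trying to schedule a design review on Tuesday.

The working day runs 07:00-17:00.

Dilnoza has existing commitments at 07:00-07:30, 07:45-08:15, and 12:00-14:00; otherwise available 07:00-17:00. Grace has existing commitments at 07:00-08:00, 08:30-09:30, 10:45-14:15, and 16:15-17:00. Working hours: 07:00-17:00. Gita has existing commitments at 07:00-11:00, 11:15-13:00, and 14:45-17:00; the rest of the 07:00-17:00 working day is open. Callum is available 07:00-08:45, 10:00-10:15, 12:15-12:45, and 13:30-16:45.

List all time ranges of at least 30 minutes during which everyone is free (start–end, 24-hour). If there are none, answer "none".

14:15–14:45

Dilnoza free within 07:00–17:00: 07:30–07:45, 08:15–12:00, 14:00–17:00.
Grace free within 07:00–17:00: 08:00–08:30, 09:30–10:45, 14:15–16:15.
Gita free within 07:00–17:00: 11:00–11:15, 13:00–14:45.
Dilnoza ∩ Grace: 08:15–08:30, 09:30–10:45, 14:15–16:15.
Dilnoza ∩ Grace ∩ Gita: 14:15–14:45.
Dilnoza ∩ Grace ∩ Gita ∩ Callum: 14:15–14:45.
Windows ≥ 30 min: 14:15–14:45.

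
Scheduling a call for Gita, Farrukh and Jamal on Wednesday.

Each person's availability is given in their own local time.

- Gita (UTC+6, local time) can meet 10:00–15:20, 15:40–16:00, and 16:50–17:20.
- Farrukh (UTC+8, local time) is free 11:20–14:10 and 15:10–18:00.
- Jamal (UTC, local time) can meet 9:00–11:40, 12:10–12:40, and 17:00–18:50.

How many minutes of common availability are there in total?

Gita → UTC: 04:00–09:20, 09:40–10:00, 10:50–11:20.
Farrukh → UTC: 03:20–06:10, 07:10–10:00.
Jamal → UTC: 09:00–11:40, 12:10–12:40, 17:00–18:50.
Gita ∩ Farrukh: 04:00–06:10, 07:10–09:20, 09:40–10:00.
Gita ∩ Farrukh ∩ Jamal: 09:00–09:20, 09:40–10:00.
Total common minutes: 20 + 20 = 40.

40 minutes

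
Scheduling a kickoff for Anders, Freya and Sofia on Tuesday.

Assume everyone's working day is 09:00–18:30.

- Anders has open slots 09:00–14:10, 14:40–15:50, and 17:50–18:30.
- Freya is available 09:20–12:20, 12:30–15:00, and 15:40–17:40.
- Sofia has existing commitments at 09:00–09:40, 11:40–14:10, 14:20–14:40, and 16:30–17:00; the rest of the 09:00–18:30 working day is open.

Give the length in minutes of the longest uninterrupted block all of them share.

Sofia free within 09:00–18:30: 09:40–11:40, 14:10–14:20, 14:40–16:30, 17:00–18:30.
Anders ∩ Freya: 09:20–12:20, 12:30–14:10, 14:40–15:00, 15:40–15:50.
Anders ∩ Freya ∩ Sofia: 09:40–11:40, 14:40–15:00, 15:40–15:50.
Common window lengths: 120, 20, 10 min; longest is 120.

120 minutes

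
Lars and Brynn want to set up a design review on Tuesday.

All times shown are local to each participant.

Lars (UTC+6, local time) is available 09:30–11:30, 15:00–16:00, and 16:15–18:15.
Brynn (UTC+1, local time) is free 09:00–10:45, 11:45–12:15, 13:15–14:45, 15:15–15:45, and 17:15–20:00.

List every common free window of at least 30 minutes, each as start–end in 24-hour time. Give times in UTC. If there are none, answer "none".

09:00–09:45, 10:45–11:15

Lars → UTC: 03:30–05:30, 09:00–10:00, 10:15–12:15.
Brynn → UTC: 08:00–09:45, 10:45–11:15, 12:15–13:45, 14:15–14:45, 16:15–19:00.
Lars ∩ Brynn: 09:00–09:45, 10:45–11:15.
Windows ≥ 30 min: 09:00–09:45, 10:45–11:15.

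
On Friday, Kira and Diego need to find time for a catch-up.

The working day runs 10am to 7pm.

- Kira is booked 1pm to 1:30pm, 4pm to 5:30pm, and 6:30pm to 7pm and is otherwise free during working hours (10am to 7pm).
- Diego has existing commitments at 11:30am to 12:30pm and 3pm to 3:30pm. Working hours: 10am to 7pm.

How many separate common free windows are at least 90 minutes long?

Kira free within 10:00–19:00: 10:00–13:00, 13:30–16:00, 17:30–18:30.
Diego free within 10:00–19:00: 10:00–11:30, 12:30–15:00, 15:30–19:00.
Kira ∩ Diego: 10:00–11:30, 12:30–13:00, 13:30–15:00, 15:30–16:00, 17:30–18:30.
Windows ≥ 90 min: 10:00–11:30, 13:30–15:00.
That's 2 windows.

2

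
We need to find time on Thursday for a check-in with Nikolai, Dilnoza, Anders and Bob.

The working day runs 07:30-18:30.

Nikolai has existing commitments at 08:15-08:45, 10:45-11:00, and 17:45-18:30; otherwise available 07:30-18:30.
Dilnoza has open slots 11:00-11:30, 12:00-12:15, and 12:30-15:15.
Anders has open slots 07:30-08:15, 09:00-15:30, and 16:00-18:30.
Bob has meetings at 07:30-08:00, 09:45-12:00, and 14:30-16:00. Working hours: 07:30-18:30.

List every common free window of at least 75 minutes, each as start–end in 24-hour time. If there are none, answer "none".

Nikolai free within 07:30–18:30: 07:30–08:15, 08:45–10:45, 11:00–17:45.
Bob free within 07:30–18:30: 08:00–09:45, 12:00–14:30, 16:00–18:30.
Nikolai ∩ Dilnoza: 11:00–11:30, 12:00–12:15, 12:30–15:15.
Nikolai ∩ Dilnoza ∩ Anders: 11:00–11:30, 12:00–12:15, 12:30–15:15.
Nikolai ∩ Dilnoza ∩ Anders ∩ Bob: 12:00–12:15, 12:30–14:30.
Windows ≥ 75 min: 12:30–14:30.

12:30–14:30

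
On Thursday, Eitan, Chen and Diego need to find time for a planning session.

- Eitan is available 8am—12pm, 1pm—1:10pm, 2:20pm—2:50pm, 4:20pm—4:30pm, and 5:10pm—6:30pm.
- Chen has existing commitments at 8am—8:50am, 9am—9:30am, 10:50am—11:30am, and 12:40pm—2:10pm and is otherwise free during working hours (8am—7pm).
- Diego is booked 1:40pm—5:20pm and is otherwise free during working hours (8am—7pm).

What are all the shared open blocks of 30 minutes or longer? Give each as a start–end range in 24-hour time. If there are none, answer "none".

09:30–10:50, 11:30–12:00, 17:20–18:30

Chen free within 08:00–19:00: 08:50–09:00, 09:30–10:50, 11:30–12:40, 14:10–19:00.
Diego free within 08:00–19:00: 08:00–13:40, 17:20–19:00.
Eitan ∩ Chen: 08:50–09:00, 09:30–10:50, 11:30–12:00, 14:20–14:50, 16:20–16:30, 17:10–18:30.
Eitan ∩ Chen ∩ Diego: 08:50–09:00, 09:30–10:50, 11:30–12:00, 17:20–18:30.
Windows ≥ 30 min: 09:30–10:50, 11:30–12:00, 17:20–18:30.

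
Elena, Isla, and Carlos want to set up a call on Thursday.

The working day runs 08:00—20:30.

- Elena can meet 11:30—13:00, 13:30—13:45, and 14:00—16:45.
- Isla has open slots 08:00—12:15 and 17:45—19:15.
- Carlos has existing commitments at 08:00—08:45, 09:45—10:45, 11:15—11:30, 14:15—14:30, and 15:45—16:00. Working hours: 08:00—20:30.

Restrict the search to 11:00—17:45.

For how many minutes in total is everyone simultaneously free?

45 minutes

Carlos free within 08:00–20:30: 08:45–09:45, 10:45–11:15, 11:30–14:15, 14:30–15:45, 16:00–20:30.
Elena ∩ Isla: 11:30–12:15.
Elena ∩ Isla ∩ Carlos: 11:30–12:15.
Restricted to 11:00–17:45: 11:30–12:15.
Total common minutes: 45.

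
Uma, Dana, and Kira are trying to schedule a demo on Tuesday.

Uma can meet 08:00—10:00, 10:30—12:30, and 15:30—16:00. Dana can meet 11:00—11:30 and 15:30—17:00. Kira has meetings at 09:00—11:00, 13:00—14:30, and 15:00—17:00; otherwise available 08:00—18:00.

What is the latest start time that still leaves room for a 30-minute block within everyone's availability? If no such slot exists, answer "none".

Kira free within 08:00–18:00: 08:00–09:00, 11:00–13:00, 14:30–15:00, 17:00–18:00.
Uma ∩ Dana: 11:00–11:30, 15:30–16:00.
Uma ∩ Dana ∩ Kira: 11:00–11:30.
Windows ≥ 30 min: 11:00–11:30.
Latest start in the last window 11:00–11:30 is 11:30 − 30 min = 11:00.

11:00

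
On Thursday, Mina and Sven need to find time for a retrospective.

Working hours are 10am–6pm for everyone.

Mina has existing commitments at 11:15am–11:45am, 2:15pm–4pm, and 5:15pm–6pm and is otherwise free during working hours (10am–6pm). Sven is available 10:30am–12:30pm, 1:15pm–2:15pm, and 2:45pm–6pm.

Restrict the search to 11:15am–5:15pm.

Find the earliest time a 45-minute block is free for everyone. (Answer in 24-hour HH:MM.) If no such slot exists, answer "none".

Mina free within 10:00–18:00: 10:00–11:15, 11:45–14:15, 16:00–17:15.
Mina ∩ Sven: 10:30–11:15, 11:45–12:30, 13:15–14:15, 16:00–17:15.
Restricted to 11:15–17:15: 11:45–12:30, 13:15–14:15, 16:00–17:15.
Windows ≥ 45 min: 11:45–12:30, 13:15–14:15, 16:00–17:15.
Earliest such window starts at 11:45.

11:45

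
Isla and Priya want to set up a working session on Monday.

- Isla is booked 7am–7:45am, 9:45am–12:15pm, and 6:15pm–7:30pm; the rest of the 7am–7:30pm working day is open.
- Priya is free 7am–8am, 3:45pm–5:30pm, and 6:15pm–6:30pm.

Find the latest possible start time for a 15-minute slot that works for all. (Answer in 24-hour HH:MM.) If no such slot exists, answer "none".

Isla free within 07:00–19:30: 07:45–09:45, 12:15–18:15.
Isla ∩ Priya: 07:45–08:00, 15:45–17:30.
Windows ≥ 15 min: 07:45–08:00, 15:45–17:30.
Latest start in the last window 15:45–17:30 is 17:30 − 15 min = 17:15.

17:15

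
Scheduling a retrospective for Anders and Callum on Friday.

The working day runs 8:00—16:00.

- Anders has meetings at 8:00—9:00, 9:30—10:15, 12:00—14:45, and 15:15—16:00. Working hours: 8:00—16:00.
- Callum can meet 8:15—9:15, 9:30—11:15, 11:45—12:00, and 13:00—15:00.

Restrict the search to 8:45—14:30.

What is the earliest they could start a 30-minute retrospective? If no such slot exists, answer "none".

10:15

Anders free within 08:00–16:00: 09:00–09:30, 10:15–12:00, 14:45–15:15.
Anders ∩ Callum: 09:00–09:15, 10:15–11:15, 11:45–12:00, 14:45–15:00.
Restricted to 08:45–14:30: 09:00–09:15, 10:15–11:15, 11:45–12:00.
Windows ≥ 30 min: 10:15–11:15.
Earliest such window starts at 10:15.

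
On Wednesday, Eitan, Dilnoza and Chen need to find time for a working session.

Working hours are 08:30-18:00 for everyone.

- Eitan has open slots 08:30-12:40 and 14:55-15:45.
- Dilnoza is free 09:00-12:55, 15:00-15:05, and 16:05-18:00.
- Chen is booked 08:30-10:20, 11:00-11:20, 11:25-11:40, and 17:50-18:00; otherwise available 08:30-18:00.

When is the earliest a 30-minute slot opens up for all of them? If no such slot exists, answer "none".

Chen free within 08:30–18:00: 10:20–11:00, 11:20–11:25, 11:40–17:50.
Eitan ∩ Dilnoza: 09:00–12:40, 15:00–15:05.
Eitan ∩ Dilnoza ∩ Chen: 10:20–11:00, 11:20–11:25, 11:40–12:40, 15:00–15:05.
Windows ≥ 30 min: 10:20–11:00, 11:40–12:40.
Earliest such window starts at 10:20.

10:20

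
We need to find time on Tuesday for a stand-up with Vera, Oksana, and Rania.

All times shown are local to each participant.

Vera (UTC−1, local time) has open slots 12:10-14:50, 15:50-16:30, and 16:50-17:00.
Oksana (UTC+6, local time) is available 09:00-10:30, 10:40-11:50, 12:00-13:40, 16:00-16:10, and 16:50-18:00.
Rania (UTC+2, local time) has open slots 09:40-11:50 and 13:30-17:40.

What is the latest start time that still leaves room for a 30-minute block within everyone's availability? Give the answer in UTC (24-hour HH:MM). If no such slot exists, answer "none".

Vera → UTC: 13:10–15:50, 16:50–17:30, 17:50–18:00.
Oksana → UTC: 03:00–04:30, 04:40–05:50, 06:00–07:40, 10:00–10:10, 10:50–12:00.
Rania → UTC: 07:40–09:50, 11:30–15:40.
Vera ∩ Oksana: (none).
Vera ∩ Oksana ∩ Rania: (none).
Windows ≥ 30 min: (none).

none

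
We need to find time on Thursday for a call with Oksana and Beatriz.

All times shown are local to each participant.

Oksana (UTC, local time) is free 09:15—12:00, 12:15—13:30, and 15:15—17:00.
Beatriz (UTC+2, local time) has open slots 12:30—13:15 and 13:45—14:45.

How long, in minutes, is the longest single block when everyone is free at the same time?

45 minutes

Oksana → UTC: 09:15–12:00, 12:15–13:30, 15:15–17:00.
Beatriz → UTC: 10:30–11:15, 11:45–12:45.
Oksana ∩ Beatriz: 10:30–11:15, 11:45–12:00, 12:15–12:45.
Common window lengths: 45, 15, 30 min; longest is 45.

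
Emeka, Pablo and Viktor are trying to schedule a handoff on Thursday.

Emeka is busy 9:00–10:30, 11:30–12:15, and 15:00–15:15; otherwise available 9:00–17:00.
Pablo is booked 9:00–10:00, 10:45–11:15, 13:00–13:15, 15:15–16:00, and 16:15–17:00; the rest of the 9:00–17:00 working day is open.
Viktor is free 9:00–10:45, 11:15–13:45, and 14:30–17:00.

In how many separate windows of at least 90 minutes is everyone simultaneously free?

0

Emeka free within 09:00–17:00: 10:30–11:30, 12:15–15:00, 15:15–17:00.
Pablo free within 09:00–17:00: 10:00–10:45, 11:15–13:00, 13:15–15:15, 16:00–16:15.
Emeka ∩ Pablo: 10:30–10:45, 11:15–11:30, 12:15–13:00, 13:15–15:00, 16:00–16:15.
Emeka ∩ Pablo ∩ Viktor: 10:30–10:45, 11:15–11:30, 12:15–13:00, 13:15–13:45, 14:30–15:00, 16:00–16:15.
Windows ≥ 90 min: (none).
That's 0 windows.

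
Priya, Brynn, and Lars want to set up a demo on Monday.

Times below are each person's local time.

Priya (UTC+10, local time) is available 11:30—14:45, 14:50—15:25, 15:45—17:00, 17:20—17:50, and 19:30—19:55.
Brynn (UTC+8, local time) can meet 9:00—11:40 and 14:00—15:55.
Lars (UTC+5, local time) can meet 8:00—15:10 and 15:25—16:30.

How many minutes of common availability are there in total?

130 minutes

Priya → UTC: 01:30–04:45, 04:50–05:25, 05:45–07:00, 07:20–07:50, 09:30–09:55.
Brynn → UTC: 01:00–03:40, 06:00–07:55.
Lars → UTC: 03:00–10:10, 10:25–11:30.
Priya ∩ Brynn: 01:30–03:40, 06:00–07:00, 07:20–07:50.
Priya ∩ Brynn ∩ Lars: 03:00–03:40, 06:00–07:00, 07:20–07:50.
Total common minutes: 40 + 60 + 30 = 130.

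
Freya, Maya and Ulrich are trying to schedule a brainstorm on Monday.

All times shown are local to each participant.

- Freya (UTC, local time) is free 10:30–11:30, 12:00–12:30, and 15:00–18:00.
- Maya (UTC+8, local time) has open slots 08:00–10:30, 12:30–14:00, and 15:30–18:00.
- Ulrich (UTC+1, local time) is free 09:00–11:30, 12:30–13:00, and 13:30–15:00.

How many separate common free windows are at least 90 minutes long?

Freya → UTC: 10:30–11:30, 12:00–12:30, 15:00–18:00.
Maya → UTC: 00:00–02:30, 04:30–06:00, 07:30–10:00.
Ulrich → UTC: 08:00–10:30, 11:30–12:00, 12:30–14:00.
Freya ∩ Maya: (none).
Freya ∩ Maya ∩ Ulrich: (none).
Windows ≥ 90 min: (none).
That's 0 windows.

0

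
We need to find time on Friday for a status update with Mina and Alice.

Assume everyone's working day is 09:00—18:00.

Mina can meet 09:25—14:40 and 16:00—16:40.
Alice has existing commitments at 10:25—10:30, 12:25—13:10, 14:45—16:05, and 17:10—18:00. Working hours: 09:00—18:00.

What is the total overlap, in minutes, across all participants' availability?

Alice free within 09:00–18:00: 09:00–10:25, 10:30–12:25, 13:10–14:45, 16:05–17:10.
Mina ∩ Alice: 09:25–10:25, 10:30–12:25, 13:10–14:40, 16:05–16:40.
Total common minutes: 60 + 115 + 90 + 35 = 300.

300 minutes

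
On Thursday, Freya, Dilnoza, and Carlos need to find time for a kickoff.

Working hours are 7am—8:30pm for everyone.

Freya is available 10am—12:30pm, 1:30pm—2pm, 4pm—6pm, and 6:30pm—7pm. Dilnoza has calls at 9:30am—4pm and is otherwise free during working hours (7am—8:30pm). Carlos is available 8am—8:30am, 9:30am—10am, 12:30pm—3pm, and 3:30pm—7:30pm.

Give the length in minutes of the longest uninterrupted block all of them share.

120 minutes

Dilnoza free within 07:00–20:30: 07:00–09:30, 16:00–20:30.
Freya ∩ Dilnoza: 16:00–18:00, 18:30–19:00.
Freya ∩ Dilnoza ∩ Carlos: 16:00–18:00, 18:30–19:00.
Common window lengths: 120, 30 min; longest is 120.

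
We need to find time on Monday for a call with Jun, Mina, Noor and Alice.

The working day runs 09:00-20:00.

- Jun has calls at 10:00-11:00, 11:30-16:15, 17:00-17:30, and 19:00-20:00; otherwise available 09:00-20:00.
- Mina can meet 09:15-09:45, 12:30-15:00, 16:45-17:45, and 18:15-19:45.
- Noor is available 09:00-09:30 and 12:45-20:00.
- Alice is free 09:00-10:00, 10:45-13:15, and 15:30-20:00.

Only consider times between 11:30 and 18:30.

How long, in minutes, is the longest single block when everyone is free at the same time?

Jun free within 09:00–20:00: 09:00–10:00, 11:00–11:30, 16:15–17:00, 17:30–19:00.
Jun ∩ Mina: 09:15–09:45, 16:45–17:00, 17:30–17:45, 18:15–19:00.
Jun ∩ Mina ∩ Noor: 09:15–09:30, 16:45–17:00, 17:30–17:45, 18:15–19:00.
Jun ∩ Mina ∩ Noor ∩ Alice: 09:15–09:30, 16:45–17:00, 17:30–17:45, 18:15–19:00.
Restricted to 11:30–18:30: 16:45–17:00, 17:30–17:45, 18:15–18:30.
Common window lengths: 15, 15, 15 min; longest is 15.

15 minutes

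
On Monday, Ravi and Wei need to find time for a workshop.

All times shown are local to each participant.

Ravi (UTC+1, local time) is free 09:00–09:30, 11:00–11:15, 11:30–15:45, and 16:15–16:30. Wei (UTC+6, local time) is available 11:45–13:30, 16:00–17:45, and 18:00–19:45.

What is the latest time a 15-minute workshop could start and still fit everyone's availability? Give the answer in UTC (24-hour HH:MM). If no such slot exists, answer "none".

Ravi → UTC: 08:00–08:30, 10:00–10:15, 10:30–14:45, 15:15–15:30.
Wei → UTC: 05:45–07:30, 10:00–11:45, 12:00–13:45.
Ravi ∩ Wei: 10:00–10:15, 10:30–11:45, 12:00–13:45.
Windows ≥ 15 min: 10:00–10:15, 10:30–11:45, 12:00–13:45.
Latest start in the last window 12:00–13:45 is 13:45 − 15 min = 13:30.

13:30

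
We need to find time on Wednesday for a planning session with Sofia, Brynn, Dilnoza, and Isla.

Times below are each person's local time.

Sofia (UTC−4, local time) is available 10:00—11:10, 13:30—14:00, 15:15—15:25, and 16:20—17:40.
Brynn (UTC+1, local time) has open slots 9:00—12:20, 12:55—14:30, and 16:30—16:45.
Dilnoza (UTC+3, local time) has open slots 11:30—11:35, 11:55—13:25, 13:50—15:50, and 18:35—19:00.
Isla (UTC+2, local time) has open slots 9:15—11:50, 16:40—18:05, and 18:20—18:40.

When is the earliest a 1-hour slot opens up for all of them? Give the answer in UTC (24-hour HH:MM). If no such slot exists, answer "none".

Sofia → UTC: 14:00–15:10, 17:30–18:00, 19:15–19:25, 20:20–21:40.
Brynn → UTC: 08:00–11:20, 11:55–13:30, 15:30–15:45.
Dilnoza → UTC: 08:30–08:35, 08:55–10:25, 10:50–12:50, 15:35–16:00.
Isla → UTC: 07:15–09:50, 14:40–16:05, 16:20–16:40.
Sofia ∩ Brynn: (none).
Sofia ∩ Brynn ∩ Dilnoza: (none).
Sofia ∩ Brynn ∩ Dilnoza ∩ Isla: (none).
Windows ≥ 60 min: (none).

none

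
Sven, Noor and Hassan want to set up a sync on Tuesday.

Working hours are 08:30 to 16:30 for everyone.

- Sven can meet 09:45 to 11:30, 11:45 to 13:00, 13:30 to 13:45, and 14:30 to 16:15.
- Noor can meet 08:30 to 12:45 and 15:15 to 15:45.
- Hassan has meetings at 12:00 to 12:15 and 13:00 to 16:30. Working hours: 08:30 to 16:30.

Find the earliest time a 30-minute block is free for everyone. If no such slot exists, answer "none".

09:45

Hassan free within 08:30–16:30: 08:30–12:00, 12:15–13:00.
Sven ∩ Noor: 09:45–11:30, 11:45–12:45, 15:15–15:45.
Sven ∩ Noor ∩ Hassan: 09:45–11:30, 11:45–12:00, 12:15–12:45.
Windows ≥ 30 min: 09:45–11:30, 12:15–12:45.
Earliest such window starts at 09:45.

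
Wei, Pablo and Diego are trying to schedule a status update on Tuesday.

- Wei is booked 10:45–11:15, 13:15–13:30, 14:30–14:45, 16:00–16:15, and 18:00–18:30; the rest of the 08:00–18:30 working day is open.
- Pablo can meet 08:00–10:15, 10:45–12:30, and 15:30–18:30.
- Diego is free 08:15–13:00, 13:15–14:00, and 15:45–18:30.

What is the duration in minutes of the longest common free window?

120 minutes

Wei free within 08:00–18:30: 08:00–10:45, 11:15–13:15, 13:30–14:30, 14:45–16:00, 16:15–18:00.
Wei ∩ Pablo: 08:00–10:15, 11:15–12:30, 15:30–16:00, 16:15–18:00.
Wei ∩ Pablo ∩ Diego: 08:15–10:15, 11:15–12:30, 15:45–16:00, 16:15–18:00.
Common window lengths: 120, 75, 15, 105 min; longest is 120.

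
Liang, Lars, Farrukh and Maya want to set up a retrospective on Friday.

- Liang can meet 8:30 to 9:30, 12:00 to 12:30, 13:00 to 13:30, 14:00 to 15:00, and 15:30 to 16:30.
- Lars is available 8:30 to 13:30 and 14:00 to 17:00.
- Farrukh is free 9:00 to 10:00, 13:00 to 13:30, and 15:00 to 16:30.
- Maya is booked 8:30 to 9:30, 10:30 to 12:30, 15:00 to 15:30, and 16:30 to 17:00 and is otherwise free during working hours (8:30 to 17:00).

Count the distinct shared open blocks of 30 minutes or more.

Maya free within 08:30–17:00: 09:30–10:30, 12:30–15:00, 15:30–16:30.
Liang ∩ Lars: 08:30–09:30, 12:00–12:30, 13:00–13:30, 14:00–15:00, 15:30–16:30.
Liang ∩ Lars ∩ Farrukh: 09:00–09:30, 13:00–13:30, 15:30–16:30.
Liang ∩ Lars ∩ Farrukh ∩ Maya: 13:00–13:30, 15:30–16:30.
Windows ≥ 30 min: 13:00–13:30, 15:30–16:30.
That's 2 windows.

2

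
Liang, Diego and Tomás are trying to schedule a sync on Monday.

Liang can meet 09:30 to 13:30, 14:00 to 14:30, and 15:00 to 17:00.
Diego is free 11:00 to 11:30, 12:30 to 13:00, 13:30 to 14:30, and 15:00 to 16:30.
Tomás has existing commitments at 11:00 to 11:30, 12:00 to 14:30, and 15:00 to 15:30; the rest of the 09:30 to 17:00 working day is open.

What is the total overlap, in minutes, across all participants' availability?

Tomás free within 09:30–17:00: 09:30–11:00, 11:30–12:00, 14:30–15:00, 15:30–17:00.
Liang ∩ Diego: 11:00–11:30, 12:30–13:00, 14:00–14:30, 15:00–16:30.
Liang ∩ Diego ∩ Tomás: 15:30–16:30.
Total common minutes: 60.

60 minutes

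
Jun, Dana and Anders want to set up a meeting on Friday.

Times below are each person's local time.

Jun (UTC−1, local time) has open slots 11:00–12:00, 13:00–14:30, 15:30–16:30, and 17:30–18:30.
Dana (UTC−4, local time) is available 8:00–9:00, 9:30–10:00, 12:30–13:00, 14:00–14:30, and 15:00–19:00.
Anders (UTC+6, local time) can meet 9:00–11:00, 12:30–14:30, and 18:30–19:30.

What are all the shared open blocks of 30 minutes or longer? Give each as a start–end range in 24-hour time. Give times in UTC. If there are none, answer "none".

Jun → UTC: 12:00–13:00, 14:00–15:30, 16:30–17:30, 18:30–19:30.
Dana → UTC: 12:00–13:00, 13:30–14:00, 16:30–17:00, 18:00–18:30, 19:00–23:00.
Anders → UTC: 03:00–05:00, 06:30–08:30, 12:30–13:30.
Jun ∩ Dana: 12:00–13:00, 16:30–17:00, 19:00–19:30.
Jun ∩ Dana ∩ Anders: 12:30–13:00.
Windows ≥ 30 min: 12:30–13:00.

12:30–13:00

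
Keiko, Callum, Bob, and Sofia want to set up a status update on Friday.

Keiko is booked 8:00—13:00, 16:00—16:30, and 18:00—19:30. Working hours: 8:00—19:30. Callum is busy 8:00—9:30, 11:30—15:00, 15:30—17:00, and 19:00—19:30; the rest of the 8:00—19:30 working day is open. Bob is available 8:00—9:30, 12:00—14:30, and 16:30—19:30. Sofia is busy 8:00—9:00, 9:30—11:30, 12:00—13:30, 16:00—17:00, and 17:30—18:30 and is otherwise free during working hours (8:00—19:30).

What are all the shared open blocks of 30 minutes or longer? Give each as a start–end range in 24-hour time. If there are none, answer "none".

17:00–17:30

Keiko free within 08:00–19:30: 13:00–16:00, 16:30–18:00.
Callum free within 08:00–19:30: 09:30–11:30, 15:00–15:30, 17:00–19:00.
Sofia free within 08:00–19:30: 09:00–09:30, 11:30–12:00, 13:30–16:00, 17:00–17:30, 18:30–19:30.
Keiko ∩ Callum: 15:00–15:30, 17:00–18:00.
Keiko ∩ Callum ∩ Bob: 17:00–18:00.
Keiko ∩ Callum ∩ Bob ∩ Sofia: 17:00–17:30.
Windows ≥ 30 min: 17:00–17:30.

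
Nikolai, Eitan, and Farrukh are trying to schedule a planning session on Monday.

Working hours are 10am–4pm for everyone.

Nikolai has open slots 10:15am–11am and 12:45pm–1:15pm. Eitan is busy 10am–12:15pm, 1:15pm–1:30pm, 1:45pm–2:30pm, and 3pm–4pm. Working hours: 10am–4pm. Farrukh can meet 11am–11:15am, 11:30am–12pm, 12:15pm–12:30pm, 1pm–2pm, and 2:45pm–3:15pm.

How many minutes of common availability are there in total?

15 minutes

Eitan free within 10:00–16:00: 12:15–13:15, 13:30–13:45, 14:30–15:00.
Nikolai ∩ Eitan: 12:45–13:15.
Nikolai ∩ Eitan ∩ Farrukh: 13:00–13:15.
Total common minutes: 15.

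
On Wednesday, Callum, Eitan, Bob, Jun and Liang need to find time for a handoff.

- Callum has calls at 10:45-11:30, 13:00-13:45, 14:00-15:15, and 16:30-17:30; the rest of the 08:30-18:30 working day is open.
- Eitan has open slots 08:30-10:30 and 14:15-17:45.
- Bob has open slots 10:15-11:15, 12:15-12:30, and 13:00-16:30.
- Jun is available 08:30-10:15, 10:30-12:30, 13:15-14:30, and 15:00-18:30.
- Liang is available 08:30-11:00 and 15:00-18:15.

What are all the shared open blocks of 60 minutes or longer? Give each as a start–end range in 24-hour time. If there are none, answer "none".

15:15–16:30

Callum free within 08:30–18:30: 08:30–10:45, 11:30–13:00, 13:45–14:00, 15:15–16:30, 17:30–18:30.
Callum ∩ Eitan: 08:30–10:30, 15:15–16:30, 17:30–17:45.
Callum ∩ Eitan ∩ Bob: 10:15–10:30, 15:15–16:30.
Callum ∩ Eitan ∩ Bob ∩ Jun: 15:15–16:30.
Callum ∩ Eitan ∩ Bob ∩ Jun ∩ Liang: 15:15–16:30.
Windows ≥ 60 min: 15:15–16:30.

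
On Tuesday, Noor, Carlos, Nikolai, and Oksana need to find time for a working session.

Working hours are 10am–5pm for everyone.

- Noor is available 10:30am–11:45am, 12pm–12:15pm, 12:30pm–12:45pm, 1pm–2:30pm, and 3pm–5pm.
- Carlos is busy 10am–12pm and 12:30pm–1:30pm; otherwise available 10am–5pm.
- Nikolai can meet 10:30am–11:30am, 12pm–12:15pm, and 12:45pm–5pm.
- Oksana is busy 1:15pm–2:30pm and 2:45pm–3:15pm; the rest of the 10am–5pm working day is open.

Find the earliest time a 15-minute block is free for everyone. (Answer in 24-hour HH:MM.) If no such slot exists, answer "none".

Carlos free within 10:00–17:00: 12:00–12:30, 13:30–17:00.
Oksana free within 10:00–17:00: 10:00–13:15, 14:30–14:45, 15:15–17:00.
Noor ∩ Carlos: 12:00–12:15, 13:30–14:30, 15:00–17:00.
Noor ∩ Carlos ∩ Nikolai: 12:00–12:15, 13:30–14:30, 15:00–17:00.
Noor ∩ Carlos ∩ Nikolai ∩ Oksana: 12:00–12:15, 15:15–17:00.
Windows ≥ 15 min: 12:00–12:15, 15:15–17:00.
Earliest such window starts at 12:00.

12:00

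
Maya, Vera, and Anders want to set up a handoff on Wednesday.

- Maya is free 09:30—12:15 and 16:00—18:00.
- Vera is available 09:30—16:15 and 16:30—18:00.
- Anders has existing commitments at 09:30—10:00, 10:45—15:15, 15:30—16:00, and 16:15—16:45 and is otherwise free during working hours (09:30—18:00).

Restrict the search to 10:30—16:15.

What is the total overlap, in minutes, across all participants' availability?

30 minutes

Anders free within 09:30–18:00: 10:00–10:45, 15:15–15:30, 16:00–16:15, 16:45–18:00.
Maya ∩ Vera: 09:30–12:15, 16:00–16:15, 16:30–18:00.
Maya ∩ Vera ∩ Anders: 10:00–10:45, 16:00–16:15, 16:45–18:00.
Restricted to 10:30–16:15: 10:30–10:45, 16:00–16:15.
Total common minutes: 15 + 15 = 30.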